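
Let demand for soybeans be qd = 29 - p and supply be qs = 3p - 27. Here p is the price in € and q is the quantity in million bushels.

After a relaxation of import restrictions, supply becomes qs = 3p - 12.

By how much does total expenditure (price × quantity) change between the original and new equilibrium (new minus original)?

Solve the original market: 29 - p = 3p - 27, hence p = 14 and q = 15.
The shock moves the curves to qd = 29 - p and qs = 3p - 12.
Clearing the new market: 29 - p = 3p - 12, so p = 10.25 and q = 18.75.
Expenditure moves from 14×15 = 210 to 10.25×18.75 = 192.1875; change = -17.8125.

-17.8125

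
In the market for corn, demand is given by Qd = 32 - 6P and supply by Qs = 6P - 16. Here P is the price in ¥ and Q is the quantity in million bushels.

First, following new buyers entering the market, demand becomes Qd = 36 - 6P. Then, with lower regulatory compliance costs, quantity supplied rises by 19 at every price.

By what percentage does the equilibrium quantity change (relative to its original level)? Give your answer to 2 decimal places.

Original equilibrium: 32 - 6P = 6P - 16 gives 48 = 12P, so P = 4 and Q = 8.
The shock moves the curves to Qd = 36 - 6P and Qs = 6P + 3.
Clearing the new market: 36 - 6P = 6P + 3, so P = 2.75 and Q = 19.5.
%ΔQ = (19.5 − 8) / 8 × 100 = +143.75%.

+143.75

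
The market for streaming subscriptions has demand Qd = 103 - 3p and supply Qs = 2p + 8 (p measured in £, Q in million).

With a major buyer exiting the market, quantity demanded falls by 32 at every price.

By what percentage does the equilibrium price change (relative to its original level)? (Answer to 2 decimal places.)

Initially, 103 - 3p = 2p + 8, so 95 = 5p and p = 19, Q = 46.
The shock moves the curves to Qd = 71 - 3p and Qs = 2p + 8.
Equate the new curves: 71 - 3p = 2p + 8, giving 63 = 5p, p = 12.6, Q = 33.2.
%Δp = (12.6 − 19) / 19 × 100 = -33.68%.

-33.68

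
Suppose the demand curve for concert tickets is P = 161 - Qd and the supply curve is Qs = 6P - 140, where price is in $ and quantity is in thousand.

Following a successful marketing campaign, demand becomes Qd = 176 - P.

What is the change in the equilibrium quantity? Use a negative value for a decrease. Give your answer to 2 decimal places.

+12.86

Before the shock: 161 - P = 6P - 140 ⇒ 301 = 7P ⇒ P = 43, Q = 118.
The shock moves the curves to Qd = 176 - P and Qs = 6P - 140.
Clearing the new market: 176 - P = 6P - 140, so P = 316/7 ≈ 45.1429 and Q = 916/7 ≈ 130.8571.
ΔQ = 130.8571 − 118 = +12.86.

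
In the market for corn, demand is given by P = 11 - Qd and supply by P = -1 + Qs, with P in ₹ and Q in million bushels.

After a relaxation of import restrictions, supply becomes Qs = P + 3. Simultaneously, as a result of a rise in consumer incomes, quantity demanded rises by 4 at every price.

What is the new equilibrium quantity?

9

Solve the original market: 11 - P = P + 1, hence P = 5 and Q = 6.
After the shift, demand is Qd = 15 - P and supply is Qs = P + 3.
Equate the new curves: 15 - P = P + 3, giving 12 = 2P, P = 6, Q = 9.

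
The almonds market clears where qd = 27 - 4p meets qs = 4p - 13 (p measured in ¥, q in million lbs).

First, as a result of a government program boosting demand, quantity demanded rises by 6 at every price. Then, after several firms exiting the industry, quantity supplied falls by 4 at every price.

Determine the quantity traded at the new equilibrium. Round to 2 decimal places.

Solve the original market: 27 - 4p = 4p - 13, hence p = 5 and q = 7.
After the shift, demand is qd = 33 - 4p and supply is qs = 4p - 17.
Equate the new curves: 33 - 4p = 4p - 17, giving 50 = 8p, p = 6.25, q = 8.

8.00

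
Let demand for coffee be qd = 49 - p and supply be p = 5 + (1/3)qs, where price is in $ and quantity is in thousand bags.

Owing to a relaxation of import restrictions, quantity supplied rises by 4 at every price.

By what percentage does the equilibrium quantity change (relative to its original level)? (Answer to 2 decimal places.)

Original equilibrium: 49 - p = 3p - 15 gives 64 = 4p, so p = 16 and q = 33.
The shock moves the curves to qd = 49 - p and qs = 3p - 11.
Setting them equal: 49 - p = 3p - 11 → 60 = 4p, so p = 15 and q = 34.
%Δq = (34 − 33) / 33 × 100 = +3.03%.

+3.03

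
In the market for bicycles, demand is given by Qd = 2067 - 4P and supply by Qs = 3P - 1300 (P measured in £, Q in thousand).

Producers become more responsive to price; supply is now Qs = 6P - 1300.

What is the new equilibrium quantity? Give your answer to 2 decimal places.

Original equilibrium: 2067 - 4P = 3P - 1300 gives 3367 = 7P, so P = 481 and Q = 143.
The shock moves the curves to Qd = 2067 - 4P and Qs = 6P - 1300.
New equilibrium: 2067 - 4P = 6P - 1300 ⇒ 3367 = 10P ⇒ P = 336.7, Q = 720.2.

720.20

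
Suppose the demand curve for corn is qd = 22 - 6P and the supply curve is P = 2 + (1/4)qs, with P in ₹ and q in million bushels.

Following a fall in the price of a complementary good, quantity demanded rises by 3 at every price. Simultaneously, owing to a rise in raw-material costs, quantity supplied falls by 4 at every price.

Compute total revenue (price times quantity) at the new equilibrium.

Original equilibrium: 22 - 6P = 4P - 8 gives 30 = 10P, so P = 3 and q = 4.
The shock moves the curves to qd = 25 - 6P and qs = 4P - 12.
Setting them equal: 25 - 6P = 4P - 12 → 37 = 10P, so P = 3.7 and q = 2.8.
New expenditure = 3.7 × 2.8 = 10.36.

10.36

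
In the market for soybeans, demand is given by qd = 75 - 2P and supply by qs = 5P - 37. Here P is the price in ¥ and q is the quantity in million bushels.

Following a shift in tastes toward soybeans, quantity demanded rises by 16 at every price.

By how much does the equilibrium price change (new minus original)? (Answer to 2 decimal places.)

+2.29

Original equilibrium: 75 - 2P = 5P - 37 gives 112 = 7P, so P = 16 and q = 43.
The shock moves the curves to qd = 91 - 2P and qs = 5P - 37.
New equilibrium: 91 - 2P = 5P - 37 ⇒ 128 = 7P ⇒ P = 128/7 ≈ 18.2857, q = 381/7 ≈ 54.4286.
ΔP = 18.2857 − 16 = +2.29.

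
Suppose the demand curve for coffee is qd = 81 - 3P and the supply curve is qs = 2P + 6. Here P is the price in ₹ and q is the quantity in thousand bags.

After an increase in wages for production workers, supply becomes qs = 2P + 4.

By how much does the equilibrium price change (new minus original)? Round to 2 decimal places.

+0.40

Solve the original market: 81 - 3P = 2P + 6, hence P = 15 and q = 36.
The new curves are qd = 81 - 3P (demand) and qs = 2P + 4 (supply).
New equilibrium: 81 - 3P = 2P + 4 ⇒ 77 = 5P ⇒ P = 15.4, q = 34.8.
ΔP = 15.4 − 15 = +0.40.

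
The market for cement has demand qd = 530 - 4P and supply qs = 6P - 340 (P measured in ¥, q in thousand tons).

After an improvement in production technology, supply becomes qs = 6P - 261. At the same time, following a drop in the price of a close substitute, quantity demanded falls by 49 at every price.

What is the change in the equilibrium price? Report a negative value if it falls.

Initially, 530 - 4P = 6P - 340, so 870 = 10P and P = 87, q = 182.
After the shift, demand is qd = 481 - 4P and supply is qs = 6P - 261.
New equilibrium: 481 - 4P = 6P - 261 ⇒ 742 = 10P ⇒ P = 74.2, q = 184.2.
ΔP = 74.2 − 87 = -12.8.

-12.8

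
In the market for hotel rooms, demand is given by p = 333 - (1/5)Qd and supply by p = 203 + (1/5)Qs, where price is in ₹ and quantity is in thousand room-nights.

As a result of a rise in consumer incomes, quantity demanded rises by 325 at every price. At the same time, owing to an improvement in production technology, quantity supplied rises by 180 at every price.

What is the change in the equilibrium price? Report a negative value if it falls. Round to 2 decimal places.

+14.50

Initially, 1665 - 5p = 5p - 1015, so 2680 = 10p and p = 268, Q = 325.
The new curves are Qd = 1990 - 5p (demand) and Qs = 5p - 835 (supply).
New equilibrium: 1990 - 5p = 5p - 835 ⇒ 2825 = 10p ⇒ p = 282.5, Q = 577.5.
Δp = 282.5 − 268 = +14.50.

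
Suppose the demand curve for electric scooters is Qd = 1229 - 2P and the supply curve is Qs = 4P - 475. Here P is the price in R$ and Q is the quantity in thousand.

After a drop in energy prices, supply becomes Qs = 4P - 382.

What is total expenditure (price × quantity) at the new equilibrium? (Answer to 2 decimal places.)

185802.00

Before the shock: 1229 - 2P = 4P - 475 ⇒ 1704 = 6P ⇒ P = 284, Q = 661.
The shock moves the curves to Qd = 1229 - 2P and Qs = 4P - 382.
Setting them equal: 1229 - 2P = 4P - 382 → 1611 = 6P, so P = 268.5 and Q = 692.
New expenditure = 268.5 × 692 = 185802.00.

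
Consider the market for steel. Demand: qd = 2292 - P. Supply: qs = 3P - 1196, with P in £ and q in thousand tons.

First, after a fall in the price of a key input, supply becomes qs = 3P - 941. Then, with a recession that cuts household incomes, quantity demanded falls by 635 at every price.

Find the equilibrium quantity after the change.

Initially, 2292 - P = 3P - 1196, so 3488 = 4P and P = 872, q = 1420.
The new curves are qd = 1657 - P (demand) and qs = 3P - 941 (supply).
New equilibrium: 1657 - P = 3P - 941 ⇒ 2598 = 4P ⇒ P = 649.5, q = 1007.5.

1007.5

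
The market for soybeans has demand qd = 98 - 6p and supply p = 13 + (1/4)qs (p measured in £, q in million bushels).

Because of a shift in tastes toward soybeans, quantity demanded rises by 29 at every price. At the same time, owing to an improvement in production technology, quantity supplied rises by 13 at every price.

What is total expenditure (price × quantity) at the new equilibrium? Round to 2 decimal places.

454.84

Solve the original market: 98 - 6p = 4p - 52, hence p = 15 and q = 8.
The new curves are qd = 127 - 6p (demand) and qs = 4p - 39 (supply).
Equate the new curves: 127 - 6p = 4p - 39, giving 166 = 10p, p = 16.6, q = 27.4.
New expenditure = 16.6 × 27.4 = 454.84.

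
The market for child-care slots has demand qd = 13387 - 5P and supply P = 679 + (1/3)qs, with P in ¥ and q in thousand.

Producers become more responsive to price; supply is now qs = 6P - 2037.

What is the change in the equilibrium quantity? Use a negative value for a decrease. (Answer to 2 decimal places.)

+2629.09

Before the shock: 13387 - 5P = 3P - 2037 ⇒ 15424 = 8P ⇒ P = 1928, q = 3747.
The new curves are qd = 13387 - 5P (demand) and qs = 6P - 2037 (supply).
New equilibrium: 13387 - 5P = 6P - 2037 ⇒ 15424 = 11P ⇒ P = 15424/11 ≈ 1402.1818, q = 70137/11 ≈ 6376.0909.
Δq = 6376.0909 − 3747 = +2629.09.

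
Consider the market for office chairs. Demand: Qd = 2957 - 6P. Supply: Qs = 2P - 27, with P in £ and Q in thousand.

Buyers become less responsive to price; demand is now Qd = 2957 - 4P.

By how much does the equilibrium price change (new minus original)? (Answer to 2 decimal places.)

Initially, 2957 - 6P = 2P - 27, so 2984 = 8P and P = 373, Q = 719.
The shock moves the curves to Qd = 2957 - 4P and Qs = 2P - 27.
Equate the new curves: 2957 - 4P = 2P - 27, giving 2984 = 6P, P = 1492/3 ≈ 497.3333, Q = 2903/3 ≈ 967.6667.
ΔP = 497.3333 − 373 = +124.33.

+124.33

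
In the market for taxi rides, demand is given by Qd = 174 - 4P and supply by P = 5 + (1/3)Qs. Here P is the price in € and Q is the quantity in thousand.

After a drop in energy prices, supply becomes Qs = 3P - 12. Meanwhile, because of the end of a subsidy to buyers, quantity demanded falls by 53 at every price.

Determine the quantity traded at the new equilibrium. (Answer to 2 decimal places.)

Before the shock: 174 - 4P = 3P - 15 ⇒ 189 = 7P ⇒ P = 27, Q = 66.
The new curves are Qd = 121 - 4P (demand) and Qs = 3P - 12 (supply).
Setting them equal: 121 - 4P = 3P - 12 → 133 = 7P, so P = 19 and Q = 45.

45.00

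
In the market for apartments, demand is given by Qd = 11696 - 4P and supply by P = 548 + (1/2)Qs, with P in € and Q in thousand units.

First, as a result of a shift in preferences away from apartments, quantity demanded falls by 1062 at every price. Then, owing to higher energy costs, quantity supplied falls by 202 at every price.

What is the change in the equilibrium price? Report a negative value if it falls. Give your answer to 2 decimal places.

Before the shock: 11696 - 4P = 2P - 1096 ⇒ 12792 = 6P ⇒ P = 2132, Q = 3168.
The shock moves the curves to Qd = 10634 - 4P and Qs = 2P - 1298.
Setting them equal: 10634 - 4P = 2P - 1298 → 11932 = 6P, so P = 5966/3 ≈ 1988.6667 and Q = 8038/3 ≈ 2679.3333.
ΔP = 1988.6667 − 2132 = -143.33.

-143.33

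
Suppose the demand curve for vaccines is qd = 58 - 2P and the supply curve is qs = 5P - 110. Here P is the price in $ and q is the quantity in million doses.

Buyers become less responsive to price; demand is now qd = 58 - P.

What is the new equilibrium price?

Before the shock: 58 - 2P = 5P - 110 ⇒ 168 = 7P ⇒ P = 24, q = 10.
The shock moves the curves to qd = 58 - P and qs = 5P - 110.
Equate the new curves: 58 - P = 5P - 110, giving 168 = 6P, P = 28, q = 30.

28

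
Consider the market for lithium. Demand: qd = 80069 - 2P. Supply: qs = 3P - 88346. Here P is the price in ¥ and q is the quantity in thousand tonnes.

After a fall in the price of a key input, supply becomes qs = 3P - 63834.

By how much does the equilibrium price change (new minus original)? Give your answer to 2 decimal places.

-4902.40

Initially, 80069 - 2P = 3P - 88346, so 168415 = 5P and P = 33683, q = 12703.
With the change applied: demand qd = 80069 - 2P, supply qs = 3P - 63834.
Clearing the new market: 80069 - 2P = 3P - 63834, so P = 28780.6 and q = 22507.8.
ΔP = 28780.6 − 33683 = -4902.40.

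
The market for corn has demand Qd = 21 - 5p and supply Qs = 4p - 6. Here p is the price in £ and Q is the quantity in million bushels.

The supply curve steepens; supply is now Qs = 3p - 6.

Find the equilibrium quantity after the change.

Before the shock: 21 - 5p = 4p - 6 ⇒ 27 = 9p ⇒ p = 3, Q = 6.
After the shift, demand is Qd = 21 - 5p and supply is Qs = 3p - 6.
Clearing the new market: 21 - 5p = 3p - 6, so p = 3.375 and Q = 4.125.

4.125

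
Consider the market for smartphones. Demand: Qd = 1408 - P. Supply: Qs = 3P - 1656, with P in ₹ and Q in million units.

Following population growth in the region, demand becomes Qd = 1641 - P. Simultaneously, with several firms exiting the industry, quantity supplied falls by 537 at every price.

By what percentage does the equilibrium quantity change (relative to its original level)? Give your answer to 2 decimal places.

Before the shock: 1408 - P = 3P - 1656 ⇒ 3064 = 4P ⇒ P = 766, Q = 642.
The new curves are Qd = 1641 - P (demand) and Qs = 3P - 2193 (supply).
Clearing the new market: 1641 - P = 3P - 2193, so P = 958.5 and Q = 682.5.
%ΔQ = (682.5 − 642) / 642 × 100 = +6.31%.

+6.31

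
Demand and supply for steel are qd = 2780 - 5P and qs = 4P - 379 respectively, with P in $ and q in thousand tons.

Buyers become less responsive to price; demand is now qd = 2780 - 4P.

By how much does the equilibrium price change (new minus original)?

Solve the original market: 2780 - 5P = 4P - 379, hence P = 351 and q = 1025.
The new curves are qd = 2780 - 4P (demand) and qs = 4P - 379 (supply).
Equate the new curves: 2780 - 4P = 4P - 379, giving 3159 = 8P, P = 394.875, q = 1200.5.
ΔP = 394.875 − 351 = +43.875.

+43.875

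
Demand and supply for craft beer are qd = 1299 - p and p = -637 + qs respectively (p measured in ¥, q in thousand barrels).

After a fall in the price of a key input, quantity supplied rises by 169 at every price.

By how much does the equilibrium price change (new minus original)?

Initially, 1299 - p = p + 637, so 662 = 2p and p = 331, q = 968.
The shock moves the curves to qd = 1299 - p and qs = p + 806.
Equate the new curves: 1299 - p = p + 806, giving 493 = 2p, p = 246.5, q = 1052.5.
Δp = 246.5 − 331 = -84.5.

-84.5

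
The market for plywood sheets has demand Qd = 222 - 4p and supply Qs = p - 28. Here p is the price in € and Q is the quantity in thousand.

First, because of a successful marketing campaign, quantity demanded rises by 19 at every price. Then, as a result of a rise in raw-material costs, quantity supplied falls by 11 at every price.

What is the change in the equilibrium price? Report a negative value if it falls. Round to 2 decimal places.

Solve the original market: 222 - 4p = p - 28, hence p = 50 and Q = 22.
The shock moves the curves to Qd = 241 - 4p and Qs = p - 39.
New equilibrium: 241 - 4p = p - 39 ⇒ 280 = 5p ⇒ p = 56, Q = 17.
Δp = 56 − 50 = +6.00.

+6.00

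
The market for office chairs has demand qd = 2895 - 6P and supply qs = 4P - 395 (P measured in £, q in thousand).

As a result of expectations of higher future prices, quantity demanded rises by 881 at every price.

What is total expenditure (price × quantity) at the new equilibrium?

531135.14

Initially, 2895 - 6P = 4P - 395, so 3290 = 10P and P = 329, q = 921.
With the change applied: demand qd = 3776 - 6P, supply qs = 4P - 395.
Setting them equal: 3776 - 6P = 4P - 395 → 4171 = 10P, so P = 417.1 and q = 1273.4.
New expenditure = 417.1 × 1273.4 = 531135.14.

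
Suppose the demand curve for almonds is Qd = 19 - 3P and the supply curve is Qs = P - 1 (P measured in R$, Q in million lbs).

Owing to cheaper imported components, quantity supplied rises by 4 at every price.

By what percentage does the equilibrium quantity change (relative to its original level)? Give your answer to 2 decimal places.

+75.00

Original equilibrium: 19 - 3P = P - 1 gives 20 = 4P, so P = 5 and Q = 4.
With the change applied: demand Qd = 19 - 3P, supply Qs = P + 3.
Clearing the new market: 19 - 3P = P + 3, so P = 4 and Q = 7.
%ΔQ = (7 − 4) / 4 × 100 = +75.00%.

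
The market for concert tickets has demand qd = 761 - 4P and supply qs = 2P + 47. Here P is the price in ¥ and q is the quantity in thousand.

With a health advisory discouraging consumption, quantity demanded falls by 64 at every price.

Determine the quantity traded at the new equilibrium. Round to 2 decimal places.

Initially, 761 - 4P = 2P + 47, so 714 = 6P and P = 119, q = 285.
The shock moves the curves to qd = 697 - 4P and qs = 2P + 47.
Equate the new curves: 697 - 4P = 2P + 47, giving 650 = 6P, P = 325/3 ≈ 108.3333, q = 791/3 ≈ 263.6667.

263.67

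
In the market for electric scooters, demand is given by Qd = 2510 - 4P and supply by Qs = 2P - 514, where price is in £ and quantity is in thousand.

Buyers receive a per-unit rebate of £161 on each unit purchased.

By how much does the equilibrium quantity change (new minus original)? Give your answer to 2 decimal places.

Solve the original market: 2510 - 4P = 2P - 514, hence P = 504 and Q = 494.
Since buyers' out-of-pocket price is the market price minus the rebate, the effective demand curve becomes Qd = 3154 - 4P.
New equilibrium: 3154 - 4P = 2P - 514 ⇒ 3668 = 6P ⇒ P = 1834/3 ≈ 611.3333, Q = 2126/3 ≈ 708.6667.
ΔQ = 708.6667 − 494 = +214.67.

+214.67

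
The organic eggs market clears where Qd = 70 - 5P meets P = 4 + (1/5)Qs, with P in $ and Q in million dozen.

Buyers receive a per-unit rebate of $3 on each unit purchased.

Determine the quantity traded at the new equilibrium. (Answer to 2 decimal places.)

32.50

Before the shock: 70 - 5P = 5P - 20 ⇒ 90 = 10P ⇒ P = 9, Q = 25.
Since buyers' out-of-pocket price is the market price minus the rebate, the effective demand curve becomes Qd = 85 - 5P.
New equilibrium: 85 - 5P = 5P - 20 ⇒ 105 = 10P ⇒ P = 10.5, Q = 32.5.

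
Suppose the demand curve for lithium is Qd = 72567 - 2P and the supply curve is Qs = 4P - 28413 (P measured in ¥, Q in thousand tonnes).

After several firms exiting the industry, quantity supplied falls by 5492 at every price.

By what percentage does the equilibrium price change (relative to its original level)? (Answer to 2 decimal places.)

+5.44

Original equilibrium: 72567 - 2P = 4P - 28413 gives 100980 = 6P, so P = 16830 and Q = 38907.
After the shift, demand is Qd = 72567 - 2P and supply is Qs = 4P - 33905.
Setting them equal: 72567 - 2P = 4P - 33905 → 106472 = 6P, so P = 53236/3 ≈ 17745.3333 and Q = 111229/3 ≈ 37076.3333.
%ΔP = (17745.3333 − 16830) / 16830 × 100 = +5.44%.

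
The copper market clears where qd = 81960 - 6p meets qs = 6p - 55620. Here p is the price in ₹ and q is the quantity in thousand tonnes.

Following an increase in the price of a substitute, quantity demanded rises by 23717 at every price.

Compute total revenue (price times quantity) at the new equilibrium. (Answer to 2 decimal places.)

Before the shock: 81960 - 6p = 6p - 55620 ⇒ 137580 = 12p ⇒ p = 11465, q = 13170.
The shock moves the curves to qd = 105677 - 6p and qs = 6p - 55620.
Clearing the new market: 105677 - 6p = 6p - 55620, so p = 161297/12 ≈ 13441.4167 and q = 25028.5.
New expenditure = 13441.4167 × 25028.5 = 336418497.04.

336418497.04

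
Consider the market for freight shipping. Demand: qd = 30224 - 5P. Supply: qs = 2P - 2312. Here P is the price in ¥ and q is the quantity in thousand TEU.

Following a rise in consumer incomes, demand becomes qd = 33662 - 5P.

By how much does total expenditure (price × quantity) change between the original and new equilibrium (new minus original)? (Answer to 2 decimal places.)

+8478248.33

Original equilibrium: 30224 - 5P = 2P - 2312 gives 32536 = 7P, so P = 4648 and q = 6984.
With the change applied: demand qd = 33662 - 5P, supply qs = 2P - 2312.
Setting them equal: 33662 - 5P = 2P - 2312 → 35974 = 7P, so P = 35974/7 ≈ 5139.1429 and q = 55764/7 ≈ 7966.2857.
Expenditure moves from 4648×6984 = 32461632 to 5139.1429×7966.2857 = 40939880.3265; change = +8478248.33.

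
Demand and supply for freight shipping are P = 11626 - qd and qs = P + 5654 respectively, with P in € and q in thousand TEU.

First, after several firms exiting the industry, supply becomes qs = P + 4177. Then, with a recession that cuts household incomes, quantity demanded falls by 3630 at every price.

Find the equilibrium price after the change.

Initially, 11626 - P = P + 5654, so 5972 = 2P and P = 2986, q = 8640.
With the change applied: demand qd = 7996 - P, supply qs = P + 4177.
Setting them equal: 7996 - P = P + 4177 → 3819 = 2P, so P = 1909.5 and q = 6086.5.

1909.5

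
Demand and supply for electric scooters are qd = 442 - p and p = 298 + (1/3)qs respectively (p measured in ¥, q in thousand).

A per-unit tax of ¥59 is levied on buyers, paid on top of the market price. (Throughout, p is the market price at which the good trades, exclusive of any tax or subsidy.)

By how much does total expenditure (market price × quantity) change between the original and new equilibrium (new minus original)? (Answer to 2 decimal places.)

-15719.81

Original equilibrium: 442 - p = 3p - 894 gives 1336 = 4p, so p = 334 and q = 108.
Since buyers pay the price plus the tax, the effective demand curve becomes qd = 383 - p.
New equilibrium: 383 - p = 3p - 894 ⇒ 1277 = 4p ⇒ p = 319.25, q = 63.75.
Expenditure moves from 334×108 = 36072 to 319.25×63.75 = 20352.1875; change = -15719.81.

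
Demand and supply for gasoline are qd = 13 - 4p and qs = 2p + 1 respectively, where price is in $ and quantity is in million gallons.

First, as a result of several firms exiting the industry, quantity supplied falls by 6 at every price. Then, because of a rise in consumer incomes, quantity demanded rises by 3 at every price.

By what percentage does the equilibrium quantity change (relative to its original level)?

-60

Solve the original market: 13 - 4p = 2p + 1, hence p = 2 and q = 5.
The shock moves the curves to qd = 16 - 4p and qs = 2p - 5.
Equate the new curves: 16 - 4p = 2p - 5, giving 21 = 6p, p = 3.5, q = 2.
%Δq = (2 − 5) / 5 × 100 = -60%.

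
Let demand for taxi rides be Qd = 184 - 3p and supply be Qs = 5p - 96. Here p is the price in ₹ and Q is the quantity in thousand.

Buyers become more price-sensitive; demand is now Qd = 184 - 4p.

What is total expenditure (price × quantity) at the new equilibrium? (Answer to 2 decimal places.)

1852.84

Before the shock: 184 - 3p = 5p - 96 ⇒ 280 = 8p ⇒ p = 35, Q = 79.
With the change applied: demand Qd = 184 - 4p, supply Qs = 5p - 96.
New equilibrium: 184 - 4p = 5p - 96 ⇒ 280 = 9p ⇒ p = 280/9 ≈ 31.1111, Q = 536/9 ≈ 59.5556.
New expenditure = 31.1111 × 59.5556 = 1852.84.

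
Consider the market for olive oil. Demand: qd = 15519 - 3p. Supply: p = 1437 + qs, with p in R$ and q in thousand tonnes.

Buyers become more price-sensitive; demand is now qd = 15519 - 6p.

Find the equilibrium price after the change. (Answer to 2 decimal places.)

Original equilibrium: 15519 - 3p = p - 1437 gives 16956 = 4p, so p = 4239 and q = 2802.
With the change applied: demand qd = 15519 - 6p, supply qs = p - 1437.
Equate the new curves: 15519 - 6p = p - 1437, giving 16956 = 7p, p = 16956/7 ≈ 2422.2857, q = 6897/7 ≈ 985.2857.

2422.29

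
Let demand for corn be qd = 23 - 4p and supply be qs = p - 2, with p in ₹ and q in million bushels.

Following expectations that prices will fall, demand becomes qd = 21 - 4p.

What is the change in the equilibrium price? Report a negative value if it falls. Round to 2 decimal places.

Before the shock: 23 - 4p = p - 2 ⇒ 25 = 5p ⇒ p = 5, q = 3.
The new curves are qd = 21 - 4p (demand) and qs = p - 2 (supply).
Clearing the new market: 21 - 4p = p - 2, so p = 4.6 and q = 2.6.
Δp = 4.6 − 5 = -0.40.

-0.40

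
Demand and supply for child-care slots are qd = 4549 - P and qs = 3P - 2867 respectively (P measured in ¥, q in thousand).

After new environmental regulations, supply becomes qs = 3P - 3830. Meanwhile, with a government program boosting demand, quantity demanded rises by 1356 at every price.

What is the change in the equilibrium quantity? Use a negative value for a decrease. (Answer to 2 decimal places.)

+776.25

Initially, 4549 - P = 3P - 2867, so 7416 = 4P and P = 1854, q = 2695.
After the shift, demand is qd = 5905 - P and supply is qs = 3P - 3830.
New equilibrium: 5905 - P = 3P - 3830 ⇒ 9735 = 4P ⇒ P = 2433.75, q = 3471.25.
Δq = 3471.25 − 2695 = +776.25.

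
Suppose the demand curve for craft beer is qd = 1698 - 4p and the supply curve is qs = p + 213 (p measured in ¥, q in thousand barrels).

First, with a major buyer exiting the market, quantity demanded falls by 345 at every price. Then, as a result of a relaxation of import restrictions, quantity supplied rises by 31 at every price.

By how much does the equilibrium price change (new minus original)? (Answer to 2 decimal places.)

Original equilibrium: 1698 - 4p = p + 213 gives 1485 = 5p, so p = 297 and q = 510.
With the change applied: demand qd = 1353 - 4p, supply qs = p + 244.
New equilibrium: 1353 - 4p = p + 244 ⇒ 1109 = 5p ⇒ p = 221.8, q = 465.8.
Δp = 221.8 − 297 = -75.20.

-75.20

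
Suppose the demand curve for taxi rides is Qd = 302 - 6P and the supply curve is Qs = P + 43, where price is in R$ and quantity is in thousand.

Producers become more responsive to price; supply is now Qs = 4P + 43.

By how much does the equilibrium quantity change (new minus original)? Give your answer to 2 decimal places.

Original equilibrium: 302 - 6P = P + 43 gives 259 = 7P, so P = 37 and Q = 80.
After the shift, demand is Qd = 302 - 6P and supply is Qs = 4P + 43.
Setting them equal: 302 - 6P = 4P + 43 → 259 = 10P, so P = 25.9 and Q = 146.6.
ΔQ = 146.6 − 80 = +66.60.

+66.60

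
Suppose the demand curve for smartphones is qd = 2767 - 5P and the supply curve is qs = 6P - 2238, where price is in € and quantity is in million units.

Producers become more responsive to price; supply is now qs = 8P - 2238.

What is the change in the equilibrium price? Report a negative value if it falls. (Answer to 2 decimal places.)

-70.00

Original equilibrium: 2767 - 5P = 6P - 2238 gives 5005 = 11P, so P = 455 and q = 492.
With the change applied: demand qd = 2767 - 5P, supply qs = 8P - 2238.
New equilibrium: 2767 - 5P = 8P - 2238 ⇒ 5005 = 13P ⇒ P = 385, q = 842.
ΔP = 385 − 455 = -70.00.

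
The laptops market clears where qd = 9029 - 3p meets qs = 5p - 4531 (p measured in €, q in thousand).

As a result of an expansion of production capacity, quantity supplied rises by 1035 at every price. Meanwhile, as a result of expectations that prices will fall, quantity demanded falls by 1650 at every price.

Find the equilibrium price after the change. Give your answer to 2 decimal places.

Original equilibrium: 9029 - 3p = 5p - 4531 gives 13560 = 8p, so p = 1695 and q = 3944.
The shock moves the curves to qd = 7379 - 3p and qs = 5p - 3496.
Setting them equal: 7379 - 3p = 5p - 3496 → 10875 = 8p, so p = 1359.375 and q = 3300.875.

1359.38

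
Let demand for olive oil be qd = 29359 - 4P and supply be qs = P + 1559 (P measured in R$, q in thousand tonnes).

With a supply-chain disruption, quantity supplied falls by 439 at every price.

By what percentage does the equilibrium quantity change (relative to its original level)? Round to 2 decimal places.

-4.93

Solve the original market: 29359 - 4P = P + 1559, hence P = 5560 and q = 7119.
The shock moves the curves to qd = 29359 - 4P and qs = P + 1120.
Setting them equal: 29359 - 4P = P + 1120 → 28239 = 5P, so P = 5647.8 and q = 6767.8.
%Δq = (6767.8 − 7119) / 7119 × 100 = -4.93%.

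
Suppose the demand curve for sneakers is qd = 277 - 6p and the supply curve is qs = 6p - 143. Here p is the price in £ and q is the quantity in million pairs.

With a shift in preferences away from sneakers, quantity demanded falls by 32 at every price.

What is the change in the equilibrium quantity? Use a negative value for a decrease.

-16

Before the shock: 277 - 6p = 6p - 143 ⇒ 420 = 12p ⇒ p = 35, q = 67.
The shock moves the curves to qd = 245 - 6p and qs = 6p - 143.
New equilibrium: 245 - 6p = 6p - 143 ⇒ 388 = 12p ⇒ p = 97/3 ≈ 32.3333, q = 51.
Δq = 51 − 67 = -16.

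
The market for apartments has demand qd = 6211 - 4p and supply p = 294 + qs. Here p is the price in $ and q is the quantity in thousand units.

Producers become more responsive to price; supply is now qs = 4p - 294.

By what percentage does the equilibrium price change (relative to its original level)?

Initially, 6211 - 4p = p - 294, so 6505 = 5p and p = 1301, q = 1007.
After the shift, demand is qd = 6211 - 4p and supply is qs = 4p - 294.
Equate the new curves: 6211 - 4p = 4p - 294, giving 6505 = 8p, p = 813.125, q = 2958.5.
%Δp = (813.125 − 1301) / 1301 × 100 = -37.5%.

-37.5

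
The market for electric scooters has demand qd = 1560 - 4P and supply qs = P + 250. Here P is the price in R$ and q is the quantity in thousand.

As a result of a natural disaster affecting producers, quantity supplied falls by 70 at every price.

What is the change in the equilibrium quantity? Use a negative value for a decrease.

-56

Before the shock: 1560 - 4P = P + 250 ⇒ 1310 = 5P ⇒ P = 262, q = 512.
The shock moves the curves to qd = 1560 - 4P and qs = P + 180.
New equilibrium: 1560 - 4P = P + 180 ⇒ 1380 = 5P ⇒ P = 276, q = 456.
Δq = 456 − 512 = -56.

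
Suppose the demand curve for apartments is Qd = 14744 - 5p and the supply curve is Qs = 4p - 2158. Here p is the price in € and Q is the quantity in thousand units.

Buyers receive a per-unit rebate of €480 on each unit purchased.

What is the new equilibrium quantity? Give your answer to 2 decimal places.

Before the shock: 14744 - 5p = 4p - 2158 ⇒ 16902 = 9p ⇒ p = 1878, Q = 5354.
Since buyers' out-of-pocket price is the market price minus the rebate, the effective demand curve becomes Qd = 17144 - 5p.
Equate the new curves: 17144 - 5p = 4p - 2158, giving 19302 = 9p, p = 6434/3 ≈ 2144.6667, Q = 19262/3 ≈ 6420.6667.

6420.67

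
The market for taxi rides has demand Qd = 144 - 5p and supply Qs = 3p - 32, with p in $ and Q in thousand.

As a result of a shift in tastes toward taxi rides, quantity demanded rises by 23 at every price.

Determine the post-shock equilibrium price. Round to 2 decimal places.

Solve the original market: 144 - 5p = 3p - 32, hence p = 22 and Q = 34.
With the change applied: demand Qd = 167 - 5p, supply Qs = 3p - 32.
New equilibrium: 167 - 5p = 3p - 32 ⇒ 199 = 8p ⇒ p = 24.875, Q = 42.625.

24.88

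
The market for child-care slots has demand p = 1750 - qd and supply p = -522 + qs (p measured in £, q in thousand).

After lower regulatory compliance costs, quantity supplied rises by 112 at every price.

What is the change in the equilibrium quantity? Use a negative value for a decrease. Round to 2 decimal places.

Initially, 1750 - p = p + 522, so 1228 = 2p and p = 614, q = 1136.
The new curves are qd = 1750 - p (demand) and qs = p + 634 (supply).
New equilibrium: 1750 - p = p + 634 ⇒ 1116 = 2p ⇒ p = 558, q = 1192.
Δq = 1192 − 1136 = +56.00.

+56.00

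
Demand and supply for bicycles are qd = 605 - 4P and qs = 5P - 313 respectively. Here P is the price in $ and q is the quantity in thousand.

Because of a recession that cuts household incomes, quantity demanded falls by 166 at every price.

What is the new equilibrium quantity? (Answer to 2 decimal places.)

104.78

Initially, 605 - 4P = 5P - 313, so 918 = 9P and P = 102, q = 197.
The new curves are qd = 439 - 4P (demand) and qs = 5P - 313 (supply).
Clearing the new market: 439 - 4P = 5P - 313, so P = 752/9 ≈ 83.5556 and q = 943/9 ≈ 104.7778.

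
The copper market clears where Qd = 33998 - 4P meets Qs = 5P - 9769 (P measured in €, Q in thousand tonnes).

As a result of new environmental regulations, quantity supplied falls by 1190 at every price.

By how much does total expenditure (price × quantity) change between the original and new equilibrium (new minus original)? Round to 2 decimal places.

Before the shock: 33998 - 4P = 5P - 9769 ⇒ 43767 = 9P ⇒ P = 4863, Q = 14546.
The new curves are Qd = 33998 - 4P (demand) and Qs = 5P - 10959 (supply).
Clearing the new market: 33998 - 4P = 5P - 10959, so P = 44957/9 ≈ 4995.2222 and Q = 126154/9 ≈ 14017.1111.
Expenditure moves from 4863×14546 = 70737198 to 4995.2222×14017.1111 = 70018584.9136; change = -718613.09.

-718613.09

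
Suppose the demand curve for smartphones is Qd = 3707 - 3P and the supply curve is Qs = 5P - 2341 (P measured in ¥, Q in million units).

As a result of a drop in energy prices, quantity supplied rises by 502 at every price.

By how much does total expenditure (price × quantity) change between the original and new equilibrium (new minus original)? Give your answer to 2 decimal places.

+40207.06

Original equilibrium: 3707 - 3P = 5P - 2341 gives 6048 = 8P, so P = 756 and Q = 1439.
The shock moves the curves to Qd = 3707 - 3P and Qs = 5P - 1839.
New equilibrium: 3707 - 3P = 5P - 1839 ⇒ 5546 = 8P ⇒ P = 693.25, Q = 1627.25.
Expenditure moves from 756×1439 = 1087884 to 693.25×1627.25 = 1128091.0625; change = +40207.06.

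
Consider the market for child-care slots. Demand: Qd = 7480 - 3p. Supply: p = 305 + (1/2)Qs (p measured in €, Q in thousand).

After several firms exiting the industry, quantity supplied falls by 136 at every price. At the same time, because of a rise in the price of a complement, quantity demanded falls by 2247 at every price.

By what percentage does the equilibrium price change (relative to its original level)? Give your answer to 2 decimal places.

Solve the original market: 7480 - 3p = 2p - 610, hence p = 1618 and Q = 2626.
The new curves are Qd = 5233 - 3p (demand) and Qs = 2p - 746 (supply).
Clearing the new market: 5233 - 3p = 2p - 746, so p = 1195.8 and Q = 1645.6.
%Δp = (1195.8 − 1618) / 1618 × 100 = -26.09%.

-26.09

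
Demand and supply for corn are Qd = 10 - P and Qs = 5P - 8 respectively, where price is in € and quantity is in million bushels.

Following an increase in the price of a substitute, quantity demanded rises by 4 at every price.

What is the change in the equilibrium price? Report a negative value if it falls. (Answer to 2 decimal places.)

+0.67

Before the shock: 10 - P = 5P - 8 ⇒ 18 = 6P ⇒ P = 3, Q = 7.
The shock moves the curves to Qd = 14 - P and Qs = 5P - 8.
Clearing the new market: 14 - P = 5P - 8, so P = 11/3 ≈ 3.6667 and Q = 31/3 ≈ 10.3333.
ΔP = 3.6667 − 3 = +0.67.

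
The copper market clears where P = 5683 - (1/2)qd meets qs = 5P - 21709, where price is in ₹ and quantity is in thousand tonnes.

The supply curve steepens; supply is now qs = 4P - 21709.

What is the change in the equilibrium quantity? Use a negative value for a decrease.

Before the shock: 11366 - 2P = 5P - 21709 ⇒ 33075 = 7P ⇒ P = 4725, q = 1916.
After the shift, demand is qd = 11366 - 2P and supply is qs = 4P - 21709.
New equilibrium: 11366 - 2P = 4P - 21709 ⇒ 33075 = 6P ⇒ P = 5512.5, q = 341.
Δq = 341 − 1916 = -1575.

-1575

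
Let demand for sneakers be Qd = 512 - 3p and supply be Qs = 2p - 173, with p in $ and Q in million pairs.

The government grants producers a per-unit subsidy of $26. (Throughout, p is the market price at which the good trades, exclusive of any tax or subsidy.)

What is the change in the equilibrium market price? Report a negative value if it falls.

-10.4

Before the shock: 512 - 3p = 2p - 173 ⇒ 685 = 5p ⇒ p = 137, Q = 101.
Since sellers receive the price plus the subsidy, the effective supply curve becomes Qs = 2p - 121.
Setting them equal: 512 - 3p = 2p - 121 → 633 = 5p, so p = 126.6 and Q = 132.2.
Δp = 126.6 − 137 = -10.4.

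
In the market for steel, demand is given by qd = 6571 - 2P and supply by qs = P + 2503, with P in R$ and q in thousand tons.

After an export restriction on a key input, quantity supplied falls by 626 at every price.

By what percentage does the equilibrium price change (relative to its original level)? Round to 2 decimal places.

Original equilibrium: 6571 - 2P = P + 2503 gives 4068 = 3P, so P = 1356 and q = 3859.
The shock moves the curves to qd = 6571 - 2P and qs = P + 1877.
Equate the new curves: 6571 - 2P = P + 1877, giving 4694 = 3P, P = 4694/3 ≈ 1564.6667, q = 10325/3 ≈ 3441.6667.
%ΔP = (1564.6667 − 1356) / 1356 × 100 = +15.39%.

+15.39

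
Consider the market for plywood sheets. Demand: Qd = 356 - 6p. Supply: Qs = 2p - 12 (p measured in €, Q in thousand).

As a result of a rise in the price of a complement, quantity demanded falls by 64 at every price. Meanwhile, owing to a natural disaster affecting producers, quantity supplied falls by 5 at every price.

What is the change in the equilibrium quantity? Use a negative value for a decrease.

Before the shock: 356 - 6p = 2p - 12 ⇒ 368 = 8p ⇒ p = 46, Q = 80.
The new curves are Qd = 292 - 6p (demand) and Qs = 2p - 17 (supply).
New equilibrium: 292 - 6p = 2p - 17 ⇒ 309 = 8p ⇒ p = 38.625, Q = 60.25.
ΔQ = 60.25 − 80 = -19.75.

-19.75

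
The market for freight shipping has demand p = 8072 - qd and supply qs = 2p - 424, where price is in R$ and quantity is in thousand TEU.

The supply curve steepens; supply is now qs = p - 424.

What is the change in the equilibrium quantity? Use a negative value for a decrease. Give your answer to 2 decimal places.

-1416.00

Before the shock: 8072 - p = 2p - 424 ⇒ 8496 = 3p ⇒ p = 2832, q = 5240.
The new curves are qd = 8072 - p (demand) and qs = p - 424 (supply).
Equate the new curves: 8072 - p = p - 424, giving 8496 = 2p, p = 4248, q = 3824.
Δq = 3824 − 5240 = -1416.00.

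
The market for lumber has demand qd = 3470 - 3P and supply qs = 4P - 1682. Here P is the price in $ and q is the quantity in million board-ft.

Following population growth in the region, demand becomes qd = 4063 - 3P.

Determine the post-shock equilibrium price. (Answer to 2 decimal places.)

Before the shock: 3470 - 3P = 4P - 1682 ⇒ 5152 = 7P ⇒ P = 736, q = 1262.
With the change applied: demand qd = 4063 - 3P, supply qs = 4P - 1682.
Equate the new curves: 4063 - 3P = 4P - 1682, giving 5745 = 7P, P = 5745/7 ≈ 820.7143, q = 11206/7 ≈ 1600.8571.

820.71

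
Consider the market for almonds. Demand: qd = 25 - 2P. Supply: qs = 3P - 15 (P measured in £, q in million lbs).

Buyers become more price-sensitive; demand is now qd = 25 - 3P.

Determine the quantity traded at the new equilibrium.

Before the shock: 25 - 2P = 3P - 15 ⇒ 40 = 5P ⇒ P = 8, q = 9.
The shock moves the curves to qd = 25 - 3P and qs = 3P - 15.
Setting them equal: 25 - 3P = 3P - 15 → 40 = 6P, so P = 20/3 ≈ 6.6667 and q = 5.

5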